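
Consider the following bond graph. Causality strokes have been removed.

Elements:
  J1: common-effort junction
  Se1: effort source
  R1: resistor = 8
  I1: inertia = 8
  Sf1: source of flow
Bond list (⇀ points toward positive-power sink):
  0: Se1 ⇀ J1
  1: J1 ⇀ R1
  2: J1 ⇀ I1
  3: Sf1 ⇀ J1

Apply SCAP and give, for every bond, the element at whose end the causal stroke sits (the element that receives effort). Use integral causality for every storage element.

b0 stroke→J1
b1 stroke→R1
b2 stroke→I1
b3 stroke→Sf1

β0 →J1  (Se1 (Se) sets effort on bond)
β3 →Sf1  (Sf1: flow source, stroke at near end)
β1 →R1  (J1 effort already set via bond 0)
β2 →I1  (J1 effort already set via bond 0)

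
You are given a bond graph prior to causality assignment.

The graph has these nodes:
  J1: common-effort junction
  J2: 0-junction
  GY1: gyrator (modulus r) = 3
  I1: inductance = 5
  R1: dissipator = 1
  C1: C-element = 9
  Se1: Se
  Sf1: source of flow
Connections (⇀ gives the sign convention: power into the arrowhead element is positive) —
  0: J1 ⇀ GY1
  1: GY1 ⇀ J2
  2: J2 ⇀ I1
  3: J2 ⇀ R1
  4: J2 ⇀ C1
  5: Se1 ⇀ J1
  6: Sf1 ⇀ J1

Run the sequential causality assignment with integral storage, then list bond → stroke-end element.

#5 |J1  (source Se1 imposes e)
#6 |Sf1  (Sf1 fixes flow; stroke at Sf1)
#0 |GY1  (J1: bond 5 brought effort, rest push out)
#1 |GY1  (through GY1, causality inverts; strokes same side of GY1)
#2 |I1  (prefer integral on I1)
#4 |J2  (C1: C, integral causality)
#3 |R1  (J2: bond 4 brought effort, rest push out)

b0 stroke→GY1
b1 stroke→GY1
b2 stroke→I1
b3 stroke→R1
b4 stroke→J2
b5 stroke→J1
b6 stroke→Sf1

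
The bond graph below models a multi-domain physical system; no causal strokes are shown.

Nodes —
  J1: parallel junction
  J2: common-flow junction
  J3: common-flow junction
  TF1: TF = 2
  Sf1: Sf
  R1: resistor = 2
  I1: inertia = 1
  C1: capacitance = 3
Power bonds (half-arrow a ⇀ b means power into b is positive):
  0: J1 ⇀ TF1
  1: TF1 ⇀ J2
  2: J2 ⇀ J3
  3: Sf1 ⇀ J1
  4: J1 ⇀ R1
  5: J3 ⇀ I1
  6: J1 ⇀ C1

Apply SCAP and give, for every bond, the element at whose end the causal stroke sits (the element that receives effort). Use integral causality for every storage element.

β3 stroke→Sf1  (Sf1 (Sf) sets flow on bond)
β5 stroke→I1  (I1 integral (f out))
β2 stroke→J3  (common-f at J3 fixed by 5)
β1 stroke→J2  (J2 flow already set via bond 2)
β0 stroke→TF1  (through TF1, causality passes straight; one stroke at TF1)
β6 stroke→J1  (prefer integral on C1)
β4 stroke→R1  (J1 effort already set via bond 6)

b0 stroke→TF1
b1 stroke→J2
b2 stroke→J3
b3 stroke→Sf1
b4 stroke→R1
b5 stroke→I1
b6 stroke→J1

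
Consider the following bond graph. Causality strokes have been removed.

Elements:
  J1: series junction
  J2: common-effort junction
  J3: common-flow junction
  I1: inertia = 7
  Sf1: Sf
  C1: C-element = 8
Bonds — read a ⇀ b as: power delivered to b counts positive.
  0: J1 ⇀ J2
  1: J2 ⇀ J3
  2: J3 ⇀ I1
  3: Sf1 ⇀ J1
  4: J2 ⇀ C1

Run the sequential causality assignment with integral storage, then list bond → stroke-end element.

#3 →Sf1  (Sf1: flow source, stroke at near end)
#0 →J1  (common-f at J1 fixed by 3)
#2 →I1  (prefer integral on I1)
#1 →J3  (common-f at J3 fixed by 2)
#4 →J2  (J2 needs exactly one e-in)

bond 0 |J1
bond 1 |J3
bond 2 |I1
bond 3 |Sf1
bond 4 |J2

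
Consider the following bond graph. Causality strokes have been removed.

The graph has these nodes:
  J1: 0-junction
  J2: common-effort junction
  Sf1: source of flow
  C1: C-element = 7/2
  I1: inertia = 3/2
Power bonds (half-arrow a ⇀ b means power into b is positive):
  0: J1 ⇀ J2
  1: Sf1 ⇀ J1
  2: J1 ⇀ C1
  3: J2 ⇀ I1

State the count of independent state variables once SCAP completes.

2  (C1, I1 all integral)

β1 stroke→Sf1  (source Sf1 imposes f)
β2 stroke→J1  (C1 outputs effort q/C1)
β0 stroke→J2  (J1: bond 2 brought effort, rest push out)
β3 stroke→I1  (J2 effort already set via bond 0)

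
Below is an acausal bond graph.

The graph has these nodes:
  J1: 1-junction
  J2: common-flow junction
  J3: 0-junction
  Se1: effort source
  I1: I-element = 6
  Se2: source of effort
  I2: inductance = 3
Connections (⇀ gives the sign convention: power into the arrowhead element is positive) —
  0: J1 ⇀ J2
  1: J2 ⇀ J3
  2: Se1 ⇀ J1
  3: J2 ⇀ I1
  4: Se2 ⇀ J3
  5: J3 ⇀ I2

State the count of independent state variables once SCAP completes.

2  (I1, I2 all integral)

bond 2 →J1  (Se1 (Se) sets effort on bond)
bond 4 →J3  (Se2 (Se) sets effort on bond)
bond 0 →J2  (J1: last free bond brings flow in)
bond 1 →J2  (common-e at J3 fixed by 4)
bond 5 →I2  (common-e at J3 fixed by 4)
bond 3 →I1  (only one flow-in slot at J2)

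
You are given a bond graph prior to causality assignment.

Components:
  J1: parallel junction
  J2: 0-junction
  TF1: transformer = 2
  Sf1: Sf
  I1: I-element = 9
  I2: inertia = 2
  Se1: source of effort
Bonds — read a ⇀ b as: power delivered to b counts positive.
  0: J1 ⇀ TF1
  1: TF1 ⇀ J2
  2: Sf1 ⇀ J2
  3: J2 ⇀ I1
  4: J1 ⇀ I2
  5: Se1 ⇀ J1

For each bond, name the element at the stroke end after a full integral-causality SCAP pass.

b0 →TF1
b1 →J2
b2 →Sf1
b3 →I1
b4 →I2
b5 →J1

bond 2 |Sf1  (Sf1: flow source, stroke at near end)
bond 5 |J1  (Se1 (Se) sets effort on bond)
bond 0 |TF1  (common-e at J1 fixed by 5)
bond 4 |I2  (J1 effort already set via bond 5)
bond 1 |J2  (TF1 one-in-one-out from 0)
bond 3 |I1  (common-e at J2 fixed by 1)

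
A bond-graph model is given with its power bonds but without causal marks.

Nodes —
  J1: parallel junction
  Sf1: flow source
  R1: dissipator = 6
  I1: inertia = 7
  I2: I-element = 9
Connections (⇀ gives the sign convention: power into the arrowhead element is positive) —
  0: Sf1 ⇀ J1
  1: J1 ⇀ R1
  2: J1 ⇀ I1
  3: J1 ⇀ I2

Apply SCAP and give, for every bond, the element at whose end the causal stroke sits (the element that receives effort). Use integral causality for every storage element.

β0 |Sf1
β1 |J1
β2 |I1
β3 |I2

β0 stroke at Sf1  (Sf1: flow source, stroke at near end)
β2 stroke at I1  (prefer integral on I1)
β3 stroke at I2  (I2 integral (f out))
β1 stroke at J1  (J1: last free bond brings effort in)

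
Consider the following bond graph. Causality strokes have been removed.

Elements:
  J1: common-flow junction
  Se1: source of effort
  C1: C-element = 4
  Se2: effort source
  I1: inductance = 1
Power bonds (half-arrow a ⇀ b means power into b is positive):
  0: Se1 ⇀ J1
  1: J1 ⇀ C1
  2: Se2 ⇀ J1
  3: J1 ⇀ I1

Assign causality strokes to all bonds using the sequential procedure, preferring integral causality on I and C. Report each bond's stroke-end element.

bond 0 |J1  (Se1 fixes effort; stroke away)
bond 2 |J1  (Se2: effort source, stroke at far end)
bond 1 |J1  (C1 outputs effort q/C1)
bond 3 |I1  (only one flow-in slot at J1)

bond 0 |J1
bond 1 |J1
bond 2 |J1
bond 3 |I1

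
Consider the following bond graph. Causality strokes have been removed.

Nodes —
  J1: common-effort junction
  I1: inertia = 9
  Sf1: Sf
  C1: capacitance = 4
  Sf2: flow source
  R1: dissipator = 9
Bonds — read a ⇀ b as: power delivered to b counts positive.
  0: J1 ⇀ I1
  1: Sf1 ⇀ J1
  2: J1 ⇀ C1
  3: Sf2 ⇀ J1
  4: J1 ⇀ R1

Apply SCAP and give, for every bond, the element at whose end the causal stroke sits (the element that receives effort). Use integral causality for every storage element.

bond 1 →Sf1  (Sf1: flow source, stroke at near end)
bond 3 →Sf2  (Sf2 (Sf) sets flow on bond)
bond 0 →I1  (I1: I, integral causality)
bond 2 →J1  (C1 outputs effort q/C1)
bond 4 →R1  (J1 effort already set via bond 2)

#0 |I1
#1 |Sf1
#2 |J1
#3 |Sf2
#4 |R1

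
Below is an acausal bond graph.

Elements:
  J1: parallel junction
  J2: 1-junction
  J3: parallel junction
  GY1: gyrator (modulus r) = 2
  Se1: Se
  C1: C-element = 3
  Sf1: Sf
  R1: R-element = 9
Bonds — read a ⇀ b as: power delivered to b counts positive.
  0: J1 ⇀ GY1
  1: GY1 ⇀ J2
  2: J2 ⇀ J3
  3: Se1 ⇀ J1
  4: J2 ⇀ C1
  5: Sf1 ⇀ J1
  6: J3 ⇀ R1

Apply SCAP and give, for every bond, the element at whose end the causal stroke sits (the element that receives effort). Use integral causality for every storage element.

#0 |GY1
#1 |GY1
#2 |J2
#3 |J1
#4 |J2
#5 |Sf1
#6 |J3

β3 |J1  (Se1 fixes effort; stroke away)
β5 |Sf1  (source Sf1 imposes f)
β0 |GY1  (J1: bond 3 brought effort, rest push out)
β1 |GY1  (GY1: gyrator matches bond 0)
β2 |J2  (common-f at J2 fixed by 1)
β4 |J2  (1-jn J2 has f-setter on 1)
β6 |J3  (closing 0-jn rule on J3)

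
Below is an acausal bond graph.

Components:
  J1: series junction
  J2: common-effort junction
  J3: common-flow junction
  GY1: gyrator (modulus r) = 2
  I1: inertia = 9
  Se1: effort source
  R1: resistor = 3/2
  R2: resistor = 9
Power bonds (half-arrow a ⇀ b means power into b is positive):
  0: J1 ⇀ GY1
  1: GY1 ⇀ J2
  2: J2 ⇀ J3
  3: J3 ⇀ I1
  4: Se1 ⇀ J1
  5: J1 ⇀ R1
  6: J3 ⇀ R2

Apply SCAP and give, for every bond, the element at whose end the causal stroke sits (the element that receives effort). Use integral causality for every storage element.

b4 →J1  (Se1: effort source, stroke at far end)
b3 →I1  (prefer integral on I1)
b2 →J3  (J3: bond 3 brought flow, rest push out)
b6 →J3  (J3 flow already set via bond 3)
b1 →J2  (J2 needs exactly one e-in)
b0 →J1  (GY1 both-in/both-out from 1)
b5 →R1  (J1: last free bond brings flow in)

bond 0 stroke→J1
bond 1 stroke→J2
bond 2 stroke→J3
bond 3 stroke→I1
bond 4 stroke→J1
bond 5 stroke→R1
bond 6 stroke→J3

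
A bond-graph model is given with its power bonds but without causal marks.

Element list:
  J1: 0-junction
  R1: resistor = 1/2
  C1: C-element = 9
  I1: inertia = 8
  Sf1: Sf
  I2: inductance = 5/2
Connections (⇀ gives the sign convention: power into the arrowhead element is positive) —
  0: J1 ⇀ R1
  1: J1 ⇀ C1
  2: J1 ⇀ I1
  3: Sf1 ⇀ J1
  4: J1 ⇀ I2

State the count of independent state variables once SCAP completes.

β3 stroke→Sf1  (Sf1: flow source, stroke at near end)
β1 stroke→J1  (C1 outputs effort q/C1)
β0 stroke→R1  (J1 effort already set via bond 1)
β2 stroke→I1  (J1: bond 1 brought effort, rest push out)
β4 stroke→I2  (J1: bond 1 brought effort, rest push out)

3  (C1, I1, I2 all integral)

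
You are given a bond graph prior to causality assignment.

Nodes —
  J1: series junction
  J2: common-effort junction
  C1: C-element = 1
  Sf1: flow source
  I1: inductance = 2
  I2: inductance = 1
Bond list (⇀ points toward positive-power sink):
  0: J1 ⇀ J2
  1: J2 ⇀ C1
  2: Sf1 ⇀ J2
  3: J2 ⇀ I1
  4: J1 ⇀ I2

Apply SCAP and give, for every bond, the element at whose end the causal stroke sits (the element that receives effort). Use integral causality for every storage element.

β2 stroke at Sf1  (Sf1 fixes flow; stroke at Sf1)
β1 stroke at J2  (C1 outputs effort q/C1)
β0 stroke at J1  (common-e at J2 fixed by 1)
β3 stroke at I1  (J2: bond 1 brought effort, rest push out)
β4 stroke at I2  (J1: last free bond brings flow in)

bond 0 |J1
bond 1 |J2
bond 2 |Sf1
bond 3 |I1
bond 4 |I2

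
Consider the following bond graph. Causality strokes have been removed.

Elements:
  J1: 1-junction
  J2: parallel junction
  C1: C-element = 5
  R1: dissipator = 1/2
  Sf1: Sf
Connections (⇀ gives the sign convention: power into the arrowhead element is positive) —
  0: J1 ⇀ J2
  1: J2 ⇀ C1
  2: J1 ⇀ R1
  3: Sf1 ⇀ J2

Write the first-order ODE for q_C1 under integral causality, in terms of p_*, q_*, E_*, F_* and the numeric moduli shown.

#3 stroke at Sf1  (Sf1: flow source, stroke at near end)
#1 stroke at J2  (prefer integral on C1)
#0 stroke at J1  (common-e at J2 fixed by 1)
#2 stroke at R1  (closing 1-jn rule on J1)

dq_C1/dt = F_Sf1 - 2*q_C1/5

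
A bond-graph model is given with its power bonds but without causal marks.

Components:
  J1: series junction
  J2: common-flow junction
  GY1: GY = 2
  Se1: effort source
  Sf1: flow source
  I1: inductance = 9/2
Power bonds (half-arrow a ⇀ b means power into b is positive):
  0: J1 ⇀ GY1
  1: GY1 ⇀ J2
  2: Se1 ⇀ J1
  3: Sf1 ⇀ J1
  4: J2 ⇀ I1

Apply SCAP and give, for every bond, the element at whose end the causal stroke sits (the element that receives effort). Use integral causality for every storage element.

#2 →J1  (Se1 (Se) sets effort on bond)
#3 →Sf1  (Sf1 (Sf) sets flow on bond)
#0 →J1  (1-jn J1 has f-setter on 3)
#1 →J2  (GY1 both-in/both-out from 0)
#4 →I1  (J2 needs exactly one f-in)

b0 →J1
b1 →J2
b2 →J1
b3 →Sf1
b4 →I1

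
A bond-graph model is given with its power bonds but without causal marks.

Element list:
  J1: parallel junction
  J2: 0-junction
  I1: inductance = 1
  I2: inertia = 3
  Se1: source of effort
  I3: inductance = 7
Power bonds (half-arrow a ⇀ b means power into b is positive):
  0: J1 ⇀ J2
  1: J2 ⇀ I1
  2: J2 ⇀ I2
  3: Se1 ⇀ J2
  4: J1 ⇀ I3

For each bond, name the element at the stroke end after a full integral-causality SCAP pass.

#0 →J1
#1 →I1
#2 →I2
#3 →J2
#4 →I3

b3 →J2  (source Se1 imposes e)
b0 →J1  (0-jn J2 has e-setter on 3)
b1 →I1  (J2 effort already set via bond 3)
b2 →I2  (J2: bond 3 brought effort, rest push out)
b4 →I3  (common-e at J1 fixed by 0)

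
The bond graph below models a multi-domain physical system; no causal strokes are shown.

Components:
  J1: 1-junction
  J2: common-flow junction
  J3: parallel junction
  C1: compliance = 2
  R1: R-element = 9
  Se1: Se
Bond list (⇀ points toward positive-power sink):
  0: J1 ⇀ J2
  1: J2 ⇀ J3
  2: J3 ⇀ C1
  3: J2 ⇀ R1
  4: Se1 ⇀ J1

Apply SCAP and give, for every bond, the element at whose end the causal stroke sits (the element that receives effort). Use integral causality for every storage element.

bond 4 stroke at J1  (Se1 (Se) sets effort on bond)
bond 0 stroke at J2  (J1: last free bond brings flow in)
bond 2 stroke at J3  (C1 outputs effort q/C1)
bond 1 stroke at J2  (common-e at J3 fixed by 2)
bond 3 stroke at R1  (J2: last free bond brings flow in)

b0 |J2
b1 |J2
b2 |J3
b3 |R1
b4 |J1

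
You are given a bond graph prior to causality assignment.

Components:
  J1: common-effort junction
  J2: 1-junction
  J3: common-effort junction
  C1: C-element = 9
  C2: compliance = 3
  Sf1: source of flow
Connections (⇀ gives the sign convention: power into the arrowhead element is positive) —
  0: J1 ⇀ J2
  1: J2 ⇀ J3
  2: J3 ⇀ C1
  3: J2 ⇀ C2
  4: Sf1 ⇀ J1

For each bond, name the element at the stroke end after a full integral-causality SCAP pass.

b4 stroke at Sf1  (Sf1: flow source, stroke at near end)
b0 stroke at J1  (J1 needs exactly one e-in)
b1 stroke at J2  (J2: bond 0 brought flow, rest push out)
b3 stroke at J2  (J2 flow already set via bond 0)
b2 stroke at J3  (J3 needs exactly one e-in)

bond 0 |J1
bond 1 |J2
bond 2 |J3
bond 3 |J2
bond 4 |Sf1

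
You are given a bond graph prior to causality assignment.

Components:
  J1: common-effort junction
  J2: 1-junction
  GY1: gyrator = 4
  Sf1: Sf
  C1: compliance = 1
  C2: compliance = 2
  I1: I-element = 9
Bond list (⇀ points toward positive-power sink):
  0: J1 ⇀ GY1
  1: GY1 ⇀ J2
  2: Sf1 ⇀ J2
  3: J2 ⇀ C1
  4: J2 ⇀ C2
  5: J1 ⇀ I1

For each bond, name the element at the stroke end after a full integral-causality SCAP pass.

β0 stroke at J1
β1 stroke at J2
β2 stroke at Sf1
β3 stroke at J2
β4 stroke at J2
β5 stroke at I1

#2 →Sf1  (Sf1: flow source, stroke at near end)
#1 →J2  (1-jn J2 has f-setter on 2)
#3 →J2  (1-jn J2 has f-setter on 2)
#4 →J2  (J2 flow already set via bond 2)
#0 →J1  (GY GY1: same side as bond 1)
#5 →I1  (0-jn J1 has e-setter on 0)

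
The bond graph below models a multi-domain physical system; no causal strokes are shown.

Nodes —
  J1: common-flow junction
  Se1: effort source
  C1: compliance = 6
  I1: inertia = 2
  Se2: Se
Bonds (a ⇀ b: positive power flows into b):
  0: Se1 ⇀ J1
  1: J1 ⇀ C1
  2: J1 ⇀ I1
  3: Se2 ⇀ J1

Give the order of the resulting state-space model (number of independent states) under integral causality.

β0 stroke→J1  (Se1 (Se) sets effort on bond)
β3 stroke→J1  (source Se2 imposes e)
β1 stroke→J1  (prefer integral on C1)
β2 stroke→I1  (closing 1-jn rule on J1)

2  (C1, I1 all integral)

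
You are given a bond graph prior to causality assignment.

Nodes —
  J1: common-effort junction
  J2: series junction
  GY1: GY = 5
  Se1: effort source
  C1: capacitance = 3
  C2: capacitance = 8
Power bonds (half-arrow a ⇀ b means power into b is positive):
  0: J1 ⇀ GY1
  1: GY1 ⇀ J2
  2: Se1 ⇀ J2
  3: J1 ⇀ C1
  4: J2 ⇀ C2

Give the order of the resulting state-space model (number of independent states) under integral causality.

2  (C1, C2 all integral)

β2 stroke at J2  (Se1 fixes effort; stroke away)
β3 stroke at J1  (C1: C, integral causality)
β0 stroke at GY1  (common-e at J1 fixed by 3)
β1 stroke at GY1  (GY GY1: same side as bond 0)
β4 stroke at J2  (common-f at J2 fixed by 1)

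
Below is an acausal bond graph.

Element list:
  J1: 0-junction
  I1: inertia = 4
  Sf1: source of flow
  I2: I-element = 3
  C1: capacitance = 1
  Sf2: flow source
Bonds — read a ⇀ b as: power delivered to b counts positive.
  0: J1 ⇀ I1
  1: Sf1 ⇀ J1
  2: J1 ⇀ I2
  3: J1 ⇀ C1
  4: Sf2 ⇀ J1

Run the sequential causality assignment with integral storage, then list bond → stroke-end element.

bond 1 stroke at Sf1  (Sf1: flow source, stroke at near end)
bond 4 stroke at Sf2  (Sf2: flow source, stroke at near end)
bond 0 stroke at I1  (I1 outputs flow p/I1)
bond 2 stroke at I2  (I2 integral (f out))
bond 3 stroke at J1  (closing 0-jn rule on J1)

b0 stroke at I1
b1 stroke at Sf1
b2 stroke at I2
b3 stroke at J1
b4 stroke at Sf2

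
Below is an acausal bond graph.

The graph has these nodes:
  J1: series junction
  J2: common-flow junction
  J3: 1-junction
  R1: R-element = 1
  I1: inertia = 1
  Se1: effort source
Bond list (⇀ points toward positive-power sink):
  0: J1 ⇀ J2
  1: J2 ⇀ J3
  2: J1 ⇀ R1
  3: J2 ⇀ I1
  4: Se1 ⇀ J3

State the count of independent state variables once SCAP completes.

1  (I1 all integral)

β4 |J3  (Se1 fixes effort; stroke away)
β1 |J2  (only one flow-in slot at J3)
β3 |I1  (I1: I, integral causality)
β0 |J2  (J2: bond 3 brought flow, rest push out)
β2 |J1  (1-jn J1 has f-setter on 0)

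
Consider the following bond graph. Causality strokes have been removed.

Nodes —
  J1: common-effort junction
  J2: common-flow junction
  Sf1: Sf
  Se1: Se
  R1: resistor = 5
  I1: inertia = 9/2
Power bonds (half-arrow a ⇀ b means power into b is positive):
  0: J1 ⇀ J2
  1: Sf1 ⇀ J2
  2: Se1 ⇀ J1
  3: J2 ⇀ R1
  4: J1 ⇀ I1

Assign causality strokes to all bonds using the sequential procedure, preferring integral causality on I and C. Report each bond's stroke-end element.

#0 |J2
#1 |Sf1
#2 |J1
#3 |J2
#4 |I1

β1 stroke→Sf1  (Sf1: flow source, stroke at near end)
β2 stroke→J1  (source Se1 imposes e)
β0 stroke→J2  (J1 effort already set via bond 2)
β4 stroke→I1  (common-e at J1 fixed by 2)
β3 stroke→J2  (1-jn J2 has f-setter on 1)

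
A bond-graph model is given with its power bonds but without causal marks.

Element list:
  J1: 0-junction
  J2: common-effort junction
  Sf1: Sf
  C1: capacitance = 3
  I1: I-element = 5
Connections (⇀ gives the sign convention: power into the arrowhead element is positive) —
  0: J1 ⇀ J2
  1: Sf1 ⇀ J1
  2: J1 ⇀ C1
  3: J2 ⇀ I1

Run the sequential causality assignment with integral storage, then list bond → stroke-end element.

#0 stroke at J2
#1 stroke at Sf1
#2 stroke at J1
#3 stroke at I1

β1 →Sf1  (Sf1: flow source, stroke at near end)
β2 →J1  (prefer integral on C1)
β0 →J2  (0-jn J1 has e-setter on 2)
β3 →I1  (J2: bond 0 brought effort, rest push out)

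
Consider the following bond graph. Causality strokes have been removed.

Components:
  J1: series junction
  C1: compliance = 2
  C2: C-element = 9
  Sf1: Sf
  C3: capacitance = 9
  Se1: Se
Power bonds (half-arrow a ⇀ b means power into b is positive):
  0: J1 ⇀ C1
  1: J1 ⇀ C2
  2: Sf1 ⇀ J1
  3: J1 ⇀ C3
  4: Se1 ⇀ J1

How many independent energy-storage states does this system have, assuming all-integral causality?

3  (C1, C2, C3 all integral)

b2 →Sf1  (Sf1 fixes flow; stroke at Sf1)
b4 →J1  (Se1 fixes effort; stroke away)
b0 →J1  (J1 flow already set via bond 2)
b1 →J1  (1-jn J1 has f-setter on 2)
b3 →J1  (J1 flow already set via bond 2)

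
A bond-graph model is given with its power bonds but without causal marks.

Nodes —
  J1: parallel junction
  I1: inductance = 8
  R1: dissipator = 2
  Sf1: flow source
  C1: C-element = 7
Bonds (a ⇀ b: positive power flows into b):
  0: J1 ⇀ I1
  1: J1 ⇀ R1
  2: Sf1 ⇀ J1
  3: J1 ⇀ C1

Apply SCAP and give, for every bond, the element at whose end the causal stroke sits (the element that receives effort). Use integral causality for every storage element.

β2 →Sf1  (source Sf1 imposes f)
β0 →I1  (I1 outputs flow p/I1)
β3 →J1  (C1 outputs effort q/C1)
β1 →R1  (J1: bond 3 brought effort, rest push out)

b0 |I1
b1 |R1
b2 |Sf1
b3 |J1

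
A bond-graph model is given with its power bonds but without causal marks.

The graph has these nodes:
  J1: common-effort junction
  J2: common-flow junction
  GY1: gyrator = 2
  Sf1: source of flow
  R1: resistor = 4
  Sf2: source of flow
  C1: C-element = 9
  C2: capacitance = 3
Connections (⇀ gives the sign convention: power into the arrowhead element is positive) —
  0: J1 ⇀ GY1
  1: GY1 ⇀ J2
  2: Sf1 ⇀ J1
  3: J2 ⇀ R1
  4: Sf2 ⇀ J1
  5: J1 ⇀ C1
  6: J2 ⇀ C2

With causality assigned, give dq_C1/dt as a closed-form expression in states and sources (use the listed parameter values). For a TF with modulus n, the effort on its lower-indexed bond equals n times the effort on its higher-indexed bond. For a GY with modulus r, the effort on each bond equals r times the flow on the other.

dq_C1/dt = F_Sf1 + F_Sf2 - q_C1/9 - q_C2/6

β2 →Sf1  (Sf1: flow source, stroke at near end)
β4 →Sf2  (Sf2: flow source, stroke at near end)
β5 →J1  (C1: C, integral causality)
β0 →GY1  (J1: bond 5 brought effort, rest push out)
β1 →GY1  (GY1 both-in/both-out from 0)
β3 →J2  (J2: bond 1 brought flow, rest push out)
β6 →J2  (common-f at J2 fixed by 1)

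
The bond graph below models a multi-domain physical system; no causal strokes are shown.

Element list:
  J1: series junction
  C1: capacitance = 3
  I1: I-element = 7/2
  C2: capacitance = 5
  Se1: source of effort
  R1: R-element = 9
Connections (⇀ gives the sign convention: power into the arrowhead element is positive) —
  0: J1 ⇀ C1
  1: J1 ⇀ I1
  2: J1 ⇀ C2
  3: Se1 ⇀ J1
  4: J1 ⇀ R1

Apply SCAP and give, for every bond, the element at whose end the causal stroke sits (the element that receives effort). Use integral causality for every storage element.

#0 →J1
#1 →I1
#2 →J1
#3 →J1
#4 →J1

bond 3 stroke→J1  (Se1 fixes effort; stroke away)
bond 0 stroke→J1  (C1 outputs effort q/C1)
bond 1 stroke→I1  (prefer integral on I1)
bond 2 stroke→J1  (J1: bond 1 brought flow, rest push out)
bond 4 stroke→J1  (common-f at J1 fixed by 1)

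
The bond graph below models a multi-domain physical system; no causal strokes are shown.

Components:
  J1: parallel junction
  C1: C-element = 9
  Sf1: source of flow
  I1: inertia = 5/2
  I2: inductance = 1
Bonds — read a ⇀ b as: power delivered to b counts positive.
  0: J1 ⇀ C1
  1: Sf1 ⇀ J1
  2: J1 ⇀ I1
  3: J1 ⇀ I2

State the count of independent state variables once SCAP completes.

β1 |Sf1  (Sf1 fixes flow; stroke at Sf1)
β0 |J1  (C1: C, integral causality)
β2 |I1  (J1 effort already set via bond 0)
β3 |I2  (J1 effort already set via bond 0)

3  (C1, I1, I2 all integral)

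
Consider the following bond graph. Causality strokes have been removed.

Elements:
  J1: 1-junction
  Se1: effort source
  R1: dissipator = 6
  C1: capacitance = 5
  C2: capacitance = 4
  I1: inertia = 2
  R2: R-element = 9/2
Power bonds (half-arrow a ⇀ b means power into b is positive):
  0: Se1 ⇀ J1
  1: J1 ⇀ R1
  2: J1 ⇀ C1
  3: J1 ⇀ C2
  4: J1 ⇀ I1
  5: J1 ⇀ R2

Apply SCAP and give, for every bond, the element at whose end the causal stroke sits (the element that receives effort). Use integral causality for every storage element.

b0 stroke→J1
b1 stroke→J1
b2 stroke→J1
b3 stroke→J1
b4 stroke→I1
b5 stroke→J1

bond 0 stroke→J1  (Se1: effort source, stroke at far end)
bond 2 stroke→J1  (prefer integral on C1)
bond 3 stroke→J1  (C2 integral (e out))
bond 4 stroke→I1  (prefer integral on I1)
bond 1 stroke→J1  (J1 flow already set via bond 4)
bond 5 stroke→J1  (J1 flow already set via bond 4)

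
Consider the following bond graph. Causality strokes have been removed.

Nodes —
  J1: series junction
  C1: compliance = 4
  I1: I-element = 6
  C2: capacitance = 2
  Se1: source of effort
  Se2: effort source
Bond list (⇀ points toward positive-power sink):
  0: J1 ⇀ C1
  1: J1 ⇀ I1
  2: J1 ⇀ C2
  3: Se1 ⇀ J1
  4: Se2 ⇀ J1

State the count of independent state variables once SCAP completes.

3  (C1, C2, I1 all integral)

β3 stroke→J1  (Se1 (Se) sets effort on bond)
β4 stroke→J1  (source Se2 imposes e)
β0 stroke→J1  (C1 integral (e out))
β1 stroke→I1  (I1 integral (f out))
β2 stroke→J1  (1-jn J1 has f-setter on 1)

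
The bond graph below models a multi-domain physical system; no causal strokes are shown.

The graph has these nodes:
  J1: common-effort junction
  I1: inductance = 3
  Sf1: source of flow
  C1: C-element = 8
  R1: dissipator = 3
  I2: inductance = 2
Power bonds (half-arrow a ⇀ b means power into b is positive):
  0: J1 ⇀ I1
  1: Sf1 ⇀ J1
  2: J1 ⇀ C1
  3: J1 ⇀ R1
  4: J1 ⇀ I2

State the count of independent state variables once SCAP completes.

3  (C1, I1, I2 all integral)

β1 →Sf1  (Sf1: flow source, stroke at near end)
β0 →I1  (I1 outputs flow p/I1)
β2 →J1  (C1 outputs effort q/C1)
β3 →R1  (J1: bond 2 brought effort, rest push out)
β4 →I2  (J1 effort already set via bond 2)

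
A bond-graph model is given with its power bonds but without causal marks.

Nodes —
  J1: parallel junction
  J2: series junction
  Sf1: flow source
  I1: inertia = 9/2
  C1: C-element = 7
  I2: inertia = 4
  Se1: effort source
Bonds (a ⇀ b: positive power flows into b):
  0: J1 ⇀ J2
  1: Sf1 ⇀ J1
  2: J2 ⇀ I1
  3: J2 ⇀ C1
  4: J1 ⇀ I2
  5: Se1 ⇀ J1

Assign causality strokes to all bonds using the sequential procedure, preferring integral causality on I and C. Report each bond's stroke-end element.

b0 stroke→J2
b1 stroke→Sf1
b2 stroke→I1
b3 stroke→J2
b4 stroke→I2
b5 stroke→J1

β1 |Sf1  (Sf1 (Sf) sets flow on bond)
β5 |J1  (source Se1 imposes e)
β0 |J2  (J1: bond 5 brought effort, rest push out)
β4 |I2  (0-jn J1 has e-setter on 5)
β2 |I1  (I1: I, integral causality)
β3 |J2  (J2: bond 2 brought flow, rest push out)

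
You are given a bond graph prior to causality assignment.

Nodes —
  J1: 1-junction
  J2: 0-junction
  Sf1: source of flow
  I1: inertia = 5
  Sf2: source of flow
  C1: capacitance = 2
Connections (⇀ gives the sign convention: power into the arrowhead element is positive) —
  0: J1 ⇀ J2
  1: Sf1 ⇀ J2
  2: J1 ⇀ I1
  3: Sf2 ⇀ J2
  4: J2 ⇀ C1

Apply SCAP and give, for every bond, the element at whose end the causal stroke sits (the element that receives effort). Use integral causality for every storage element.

bond 1 →Sf1  (source Sf1 imposes f)
bond 3 →Sf2  (Sf2 fixes flow; stroke at Sf2)
bond 2 →I1  (I1 outputs flow p/I1)
bond 0 →J1  (common-f at J1 fixed by 2)
bond 4 →J2  (closing 0-jn rule on J2)

β0 stroke at J1
β1 stroke at Sf1
β2 stroke at I1
β3 stroke at Sf2
β4 stroke at J2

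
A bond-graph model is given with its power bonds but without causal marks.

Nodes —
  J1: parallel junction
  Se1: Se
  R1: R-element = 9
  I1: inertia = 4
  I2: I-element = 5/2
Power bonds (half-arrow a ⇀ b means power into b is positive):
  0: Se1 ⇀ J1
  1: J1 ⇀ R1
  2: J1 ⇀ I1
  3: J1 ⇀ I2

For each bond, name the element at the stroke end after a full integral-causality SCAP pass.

b0 |J1
b1 |R1
b2 |I1
b3 |I2

b0 stroke→J1  (Se1 (Se) sets effort on bond)
b1 stroke→R1  (J1: bond 0 brought effort, rest push out)
b2 stroke→I1  (J1 effort already set via bond 0)
b3 stroke→I2  (J1 effort already set via bond 0)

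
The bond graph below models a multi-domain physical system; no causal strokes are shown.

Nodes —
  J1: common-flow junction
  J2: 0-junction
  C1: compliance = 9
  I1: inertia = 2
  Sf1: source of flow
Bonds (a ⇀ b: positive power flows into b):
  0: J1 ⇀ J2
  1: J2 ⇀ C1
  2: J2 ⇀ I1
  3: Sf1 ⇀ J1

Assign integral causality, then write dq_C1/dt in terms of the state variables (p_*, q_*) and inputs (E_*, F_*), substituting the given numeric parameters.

dq_C1/dt = F_Sf1 - p_I1/2

β3 →Sf1  (Sf1: flow source, stroke at near end)
β0 →J1  (J1: bond 3 brought flow, rest push out)
β1 →J2  (C1: C, integral causality)
β2 →I1  (common-e at J2 fixed by 1)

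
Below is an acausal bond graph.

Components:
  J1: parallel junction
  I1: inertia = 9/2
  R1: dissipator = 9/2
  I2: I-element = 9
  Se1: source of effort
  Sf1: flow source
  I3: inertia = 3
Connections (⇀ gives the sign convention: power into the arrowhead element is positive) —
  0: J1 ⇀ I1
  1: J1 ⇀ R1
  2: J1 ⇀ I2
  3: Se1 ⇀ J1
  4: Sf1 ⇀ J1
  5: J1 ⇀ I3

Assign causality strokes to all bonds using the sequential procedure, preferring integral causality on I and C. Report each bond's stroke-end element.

b0 →I1
b1 →R1
b2 →I2
b3 →J1
b4 →Sf1
b5 →I3

β3 stroke→J1  (Se1 (Se) sets effort on bond)
β4 stroke→Sf1  (Sf1: flow source, stroke at near end)
β0 stroke→I1  (0-jn J1 has e-setter on 3)
β1 stroke→R1  (J1: bond 3 brought effort, rest push out)
β2 stroke→I2  (J1 effort already set via bond 3)
β5 stroke→I3  (common-e at J1 fixed by 3)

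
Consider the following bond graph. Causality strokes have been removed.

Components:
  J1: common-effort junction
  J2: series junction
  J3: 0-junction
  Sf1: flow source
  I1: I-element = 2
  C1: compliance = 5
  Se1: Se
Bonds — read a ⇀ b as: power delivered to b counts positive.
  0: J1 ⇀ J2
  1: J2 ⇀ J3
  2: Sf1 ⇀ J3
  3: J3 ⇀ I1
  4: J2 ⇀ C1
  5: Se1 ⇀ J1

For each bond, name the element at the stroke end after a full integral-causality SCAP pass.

#0 →J2
#1 →J3
#2 →Sf1
#3 →I1
#4 →J2
#5 →J1

bond 2 |Sf1  (Sf1: flow source, stroke at near end)
bond 5 |J1  (Se1: effort source, stroke at far end)
bond 0 |J2  (J1: bond 5 brought effort, rest push out)
bond 3 |I1  (prefer integral on I1)
bond 1 |J3  (only one effort-in slot at J3)
bond 4 |J2  (1-jn J2 has f-setter on 1)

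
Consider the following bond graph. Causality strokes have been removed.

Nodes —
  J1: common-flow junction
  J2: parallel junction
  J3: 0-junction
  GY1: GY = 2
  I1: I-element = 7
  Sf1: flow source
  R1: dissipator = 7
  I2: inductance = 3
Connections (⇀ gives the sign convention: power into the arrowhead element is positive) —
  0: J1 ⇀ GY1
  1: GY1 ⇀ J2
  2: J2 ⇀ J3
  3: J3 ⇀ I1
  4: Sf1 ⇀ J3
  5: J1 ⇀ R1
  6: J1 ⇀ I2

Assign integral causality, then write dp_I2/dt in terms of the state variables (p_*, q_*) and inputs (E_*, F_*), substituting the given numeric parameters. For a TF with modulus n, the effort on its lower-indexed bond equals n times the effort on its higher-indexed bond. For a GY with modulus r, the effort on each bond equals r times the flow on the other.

β4 |Sf1  (Sf1 fixes flow; stroke at Sf1)
β3 |I1  (I1 outputs flow p/I1)
β2 |J3  (only one effort-in slot at J3)
β1 |J2  (only one effort-in slot at J2)
β0 |J1  (GY1: gyrator matches bond 1)
β6 |I2  (I2 integral (f out))
β5 |J1  (J1 flow already set via bond 6)

dp_I2/dt = 2*F_Sf1 - 2*p_I1/7 - 7*p_I2/3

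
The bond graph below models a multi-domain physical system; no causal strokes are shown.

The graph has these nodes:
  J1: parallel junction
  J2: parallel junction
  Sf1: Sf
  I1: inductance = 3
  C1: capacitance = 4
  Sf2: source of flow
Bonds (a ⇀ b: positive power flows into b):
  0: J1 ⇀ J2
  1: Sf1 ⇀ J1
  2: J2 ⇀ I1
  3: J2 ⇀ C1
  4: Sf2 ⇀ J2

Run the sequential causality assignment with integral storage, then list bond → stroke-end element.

β1 stroke at Sf1  (source Sf1 imposes f)
β4 stroke at Sf2  (Sf2 (Sf) sets flow on bond)
β0 stroke at J1  (J1: last free bond brings effort in)
β2 stroke at I1  (I1: I, integral causality)
β3 stroke at J2  (only one effort-in slot at J2)

b0 |J1
b1 |Sf1
b2 |I1
b3 |J2
b4 |Sf2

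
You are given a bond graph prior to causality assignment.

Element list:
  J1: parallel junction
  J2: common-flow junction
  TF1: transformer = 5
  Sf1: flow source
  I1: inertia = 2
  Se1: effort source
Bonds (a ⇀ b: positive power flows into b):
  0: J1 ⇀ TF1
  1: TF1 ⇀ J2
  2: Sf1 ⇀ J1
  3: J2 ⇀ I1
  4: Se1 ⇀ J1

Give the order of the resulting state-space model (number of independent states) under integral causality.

1  (I1 all integral)

bond 2 stroke at Sf1  (Sf1 fixes flow; stroke at Sf1)
bond 4 stroke at J1  (Se1: effort source, stroke at far end)
bond 0 stroke at TF1  (J1: bond 4 brought effort, rest push out)
bond 1 stroke at J2  (TF TF1: opposite of bond 0)
bond 3 stroke at I1  (closing 1-jn rule on J2)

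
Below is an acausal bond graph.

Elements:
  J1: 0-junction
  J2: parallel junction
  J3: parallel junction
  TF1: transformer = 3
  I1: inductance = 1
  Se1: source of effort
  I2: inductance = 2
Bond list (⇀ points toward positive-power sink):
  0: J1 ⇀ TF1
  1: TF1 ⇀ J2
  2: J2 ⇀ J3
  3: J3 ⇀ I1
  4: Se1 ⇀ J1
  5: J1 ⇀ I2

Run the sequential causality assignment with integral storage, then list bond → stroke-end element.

#0 stroke at TF1
#1 stroke at J2
#2 stroke at J3
#3 stroke at I1
#4 stroke at J1
#5 stroke at I2

b4 →J1  (Se1 fixes effort; stroke away)
b0 →TF1  (J1 effort already set via bond 4)
b5 →I2  (J1: bond 4 brought effort, rest push out)
b1 →J2  (TF1 one-in-one-out from 0)
b2 →J3  (J2: bond 1 brought effort, rest push out)
b3 →I1  (common-e at J3 fixed by 2)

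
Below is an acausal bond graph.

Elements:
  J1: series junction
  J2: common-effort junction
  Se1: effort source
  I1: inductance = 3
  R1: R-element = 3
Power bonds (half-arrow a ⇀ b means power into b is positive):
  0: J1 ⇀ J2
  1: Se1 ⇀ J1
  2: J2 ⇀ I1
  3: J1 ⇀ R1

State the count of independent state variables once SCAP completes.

b1 stroke→J1  (Se1 (Se) sets effort on bond)
b2 stroke→I1  (I1 outputs flow p/I1)
b0 stroke→J2  (J2 needs exactly one e-in)
b3 stroke→J1  (J1: bond 0 brought flow, rest push out)

1  (I1 all integral)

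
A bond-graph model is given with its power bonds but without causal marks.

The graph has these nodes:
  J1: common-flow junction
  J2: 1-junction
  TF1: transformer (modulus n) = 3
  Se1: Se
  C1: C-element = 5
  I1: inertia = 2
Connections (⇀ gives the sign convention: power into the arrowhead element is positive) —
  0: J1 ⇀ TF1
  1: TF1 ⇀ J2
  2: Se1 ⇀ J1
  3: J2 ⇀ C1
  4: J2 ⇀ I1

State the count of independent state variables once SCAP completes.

2  (C1, I1 all integral)

#2 →J1  (source Se1 imposes e)
#0 →TF1  (J1 needs exactly one f-in)
#1 →J2  (through TF1, causality passes straight; one stroke at TF1)
#3 →J2  (C1 integral (e out))
#4 →I1  (J2: last free bond brings flow in)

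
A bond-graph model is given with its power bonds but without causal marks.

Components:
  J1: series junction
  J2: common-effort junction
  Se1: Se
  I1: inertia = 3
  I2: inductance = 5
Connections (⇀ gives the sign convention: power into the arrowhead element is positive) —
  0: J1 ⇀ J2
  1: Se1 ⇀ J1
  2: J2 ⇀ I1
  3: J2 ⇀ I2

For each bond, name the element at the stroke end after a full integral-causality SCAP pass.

#0 stroke at J2
#1 stroke at J1
#2 stroke at I1
#3 stroke at I2

bond 1 |J1  (source Se1 imposes e)
bond 0 |J2  (J1 needs exactly one f-in)
bond 2 |I1  (J2 effort already set via bond 0)
bond 3 |I2  (common-e at J2 fixed by 0)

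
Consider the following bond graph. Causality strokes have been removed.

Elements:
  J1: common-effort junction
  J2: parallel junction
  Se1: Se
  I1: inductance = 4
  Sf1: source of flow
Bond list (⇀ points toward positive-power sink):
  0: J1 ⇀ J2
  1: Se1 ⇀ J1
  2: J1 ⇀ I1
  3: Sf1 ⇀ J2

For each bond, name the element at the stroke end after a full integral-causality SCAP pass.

β1 stroke→J1  (Se1: effort source, stroke at far end)
β3 stroke→Sf1  (Sf1 fixes flow; stroke at Sf1)
β0 stroke→J2  (J1 effort already set via bond 1)
β2 stroke→I1  (common-e at J1 fixed by 1)

β0 →J2
β1 →J1
β2 →I1
β3 →Sf1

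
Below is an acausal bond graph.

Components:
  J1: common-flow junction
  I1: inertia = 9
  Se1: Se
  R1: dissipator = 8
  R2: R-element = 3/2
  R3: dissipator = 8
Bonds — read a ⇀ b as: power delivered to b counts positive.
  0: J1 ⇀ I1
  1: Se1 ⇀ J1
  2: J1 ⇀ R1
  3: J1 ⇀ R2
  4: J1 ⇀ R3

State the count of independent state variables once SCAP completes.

1  (I1 all integral)

β1 stroke at J1  (Se1 fixes effort; stroke away)
β0 stroke at I1  (prefer integral on I1)
β2 stroke at J1  (1-jn J1 has f-setter on 0)
β3 stroke at J1  (1-jn J1 has f-setter on 0)
β4 stroke at J1  (J1 flow already set via bond 0)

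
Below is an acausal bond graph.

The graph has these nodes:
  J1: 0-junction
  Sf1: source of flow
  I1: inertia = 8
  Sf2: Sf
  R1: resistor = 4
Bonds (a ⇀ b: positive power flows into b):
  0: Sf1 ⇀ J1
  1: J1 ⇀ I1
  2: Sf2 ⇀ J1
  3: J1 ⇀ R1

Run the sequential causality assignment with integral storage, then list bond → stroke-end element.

b0 stroke at Sf1
b1 stroke at I1
b2 stroke at Sf2
b3 stroke at J1

bond 0 stroke at Sf1  (Sf1: flow source, stroke at near end)
bond 2 stroke at Sf2  (Sf2: flow source, stroke at near end)
bond 1 stroke at I1  (I1: I, integral causality)
bond 3 stroke at J1  (J1 needs exactly one e-in)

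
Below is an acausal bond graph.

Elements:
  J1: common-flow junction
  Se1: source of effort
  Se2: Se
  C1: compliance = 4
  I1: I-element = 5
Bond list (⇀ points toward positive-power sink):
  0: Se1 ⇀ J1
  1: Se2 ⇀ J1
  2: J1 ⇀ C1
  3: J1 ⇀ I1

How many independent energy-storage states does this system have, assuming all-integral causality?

b0 →J1  (Se1 (Se) sets effort on bond)
b1 →J1  (Se2 fixes effort; stroke away)
b2 →J1  (C1: C, integral causality)
b3 →I1  (J1: last free bond brings flow in)

2  (C1, I1 all integral)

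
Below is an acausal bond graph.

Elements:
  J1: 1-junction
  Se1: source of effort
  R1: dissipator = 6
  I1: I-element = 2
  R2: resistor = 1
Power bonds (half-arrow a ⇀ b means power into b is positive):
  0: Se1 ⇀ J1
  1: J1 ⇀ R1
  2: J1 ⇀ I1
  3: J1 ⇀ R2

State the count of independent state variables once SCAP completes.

bond 0 |J1  (Se1: effort source, stroke at far end)
bond 2 |I1  (I1 outputs flow p/I1)
bond 1 |J1  (1-jn J1 has f-setter on 2)
bond 3 |J1  (J1: bond 2 brought flow, rest push out)

1  (I1 all integral)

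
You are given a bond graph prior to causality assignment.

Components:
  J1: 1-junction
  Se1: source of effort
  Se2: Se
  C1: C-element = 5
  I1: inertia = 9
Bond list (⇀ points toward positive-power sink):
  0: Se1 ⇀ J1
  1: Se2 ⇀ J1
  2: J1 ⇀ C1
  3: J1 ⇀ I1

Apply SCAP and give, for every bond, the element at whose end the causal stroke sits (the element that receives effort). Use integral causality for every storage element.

β0 |J1  (source Se1 imposes e)
β1 |J1  (Se2 fixes effort; stroke away)
β2 |J1  (prefer integral on C1)
β3 |I1  (only one flow-in slot at J1)

β0 →J1
β1 →J1
β2 →J1
β3 →I1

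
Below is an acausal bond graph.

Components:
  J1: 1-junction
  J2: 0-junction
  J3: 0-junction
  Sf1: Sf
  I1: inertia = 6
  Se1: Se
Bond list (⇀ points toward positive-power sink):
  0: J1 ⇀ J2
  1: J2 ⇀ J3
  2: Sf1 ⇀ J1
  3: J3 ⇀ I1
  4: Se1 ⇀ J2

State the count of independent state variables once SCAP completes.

1  (I1 all integral)

β2 →Sf1  (Sf1: flow source, stroke at near end)
β4 →J2  (Se1: effort source, stroke at far end)
β0 →J1  (common-f at J1 fixed by 2)
β1 →J3  (J2 effort already set via bond 4)
β3 →I1  (0-jn J3 has e-setter on 1)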